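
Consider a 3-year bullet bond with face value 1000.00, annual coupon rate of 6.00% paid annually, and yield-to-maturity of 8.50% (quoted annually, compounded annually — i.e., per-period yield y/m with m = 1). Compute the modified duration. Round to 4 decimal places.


Coupon per period c = face * coupon_rate / m = 60.000000
Periods per year m = 1; per-period yield y/m = 0.085000
Number of cashflows N = 3
Cashflows (t years, CF_t, discount factor 1/(1+y/m)^(m*t), PV):
  t = 1.0000: CF_t = 60.000000, DF = 0.921659, PV = 55.299539
  t = 2.0000: CF_t = 60.000000, DF = 0.849455, PV = 50.967317
  t = 3.0000: CF_t = 1060.000000, DF = 0.782908, PV = 829.882584
Price P = sum_t PV_t = 936.149441
First compute Macaulay numerator sum_t t * PV_t:
  t * PV_t at t = 1.0000: 55.299539
  t * PV_t at t = 2.0000: 101.934634
  t * PV_t at t = 3.0000: 2489.647753
Macaulay duration D = 2646.881927 / 936.149441 = 2.827414
Modified duration = D / (1 + y/m) = 2.827414 / (1 + 0.085000) = 2.605911

Answer: Modified duration = 2.6059


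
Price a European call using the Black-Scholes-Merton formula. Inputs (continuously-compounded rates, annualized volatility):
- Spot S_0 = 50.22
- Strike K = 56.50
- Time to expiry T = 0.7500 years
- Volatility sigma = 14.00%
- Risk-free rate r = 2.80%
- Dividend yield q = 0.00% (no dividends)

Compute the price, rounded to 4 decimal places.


Answer: Price = 0.7693

Derivation:
d1 = (ln(S/K) + (r - q + 0.5*sigma^2) * T) / (sigma * sqrt(T)) = -0.73799620
d2 = d1 - sigma * sqrt(T) = -0.85923976
exp(-rT) = 0.97921896; exp(-qT) = 1.00000000
C = S_0 * exp(-qT) * N(d1) - K * exp(-rT) * N(d2)
N(d1) = 0.23025838; N(d2) = 0.19510413
C = 50.2200 * 1.00000000 * 0.23025838 - 56.5000 * 0.97921896 * 0.19510413 = 0.7693


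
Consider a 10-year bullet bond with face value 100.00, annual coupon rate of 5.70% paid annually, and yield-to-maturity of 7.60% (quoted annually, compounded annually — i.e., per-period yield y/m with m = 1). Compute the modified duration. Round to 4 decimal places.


Answer: Modified duration = 7.1727

Derivation:
Coupon per period c = face * coupon_rate / m = 5.700000
Periods per year m = 1; per-period yield y/m = 0.076000
Number of cashflows N = 10
Cashflows (t years, CF_t, discount factor 1/(1+y/m)^(m*t), PV):
  t = 1.0000: CF_t = 5.700000, DF = 0.929368, PV = 5.297398
  t = 2.0000: CF_t = 5.700000, DF = 0.863725, PV = 4.923232
  t = 3.0000: CF_t = 5.700000, DF = 0.802718, PV = 4.575495
  t = 4.0000: CF_t = 5.700000, DF = 0.746021, PV = 4.252318
  t = 5.0000: CF_t = 5.700000, DF = 0.693328, PV = 3.951969
  t = 6.0000: CF_t = 5.700000, DF = 0.644357, PV = 3.672833
  t = 7.0000: CF_t = 5.700000, DF = 0.598845, PV = 3.413414
  t = 8.0000: CF_t = 5.700000, DF = 0.556547, PV = 3.172318
  t = 9.0000: CF_t = 5.700000, DF = 0.517237, PV = 2.948251
  t = 10.0000: CF_t = 105.700000, DF = 0.480704, PV = 50.810360
Price P = sum_t PV_t = 87.017588
First compute Macaulay numerator sum_t t * PV_t:
  t * PV_t at t = 1.0000: 5.297398
  t * PV_t at t = 2.0000: 9.846464
  t * PV_t at t = 3.0000: 13.726484
  t * PV_t at t = 4.0000: 17.009273
  t * PV_t at t = 5.0000: 19.759844
  t * PV_t at t = 6.0000: 22.037000
  t * PV_t at t = 7.0000: 23.893898
  t * PV_t at t = 8.0000: 25.378542
  t * PV_t at t = 9.0000: 26.534257
  t * PV_t at t = 10.0000: 508.103602
Macaulay duration D = 671.586762 / 87.017588 = 7.717828
Modified duration = D / (1 + y/m) = 7.717828 / (1 + 0.076000) = 7.172702


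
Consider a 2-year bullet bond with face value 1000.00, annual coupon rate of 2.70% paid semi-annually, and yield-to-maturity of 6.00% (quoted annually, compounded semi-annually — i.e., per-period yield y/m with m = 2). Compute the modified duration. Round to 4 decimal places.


Answer: Modified duration = 1.9019

Derivation:
Coupon per period c = face * coupon_rate / m = 13.500000
Periods per year m = 2; per-period yield y/m = 0.030000
Number of cashflows N = 4
Cashflows (t years, CF_t, discount factor 1/(1+y/m)^(m*t), PV):
  t = 0.5000: CF_t = 13.500000, DF = 0.970874, PV = 13.106796
  t = 1.0000: CF_t = 13.500000, DF = 0.942596, PV = 12.725045
  t = 1.5000: CF_t = 13.500000, DF = 0.915142, PV = 12.354412
  t = 2.0000: CF_t = 1013.500000, DF = 0.888487, PV = 900.481623
Price P = sum_t PV_t = 938.667876
First compute Macaulay numerator sum_t t * PV_t:
  t * PV_t at t = 0.5000: 6.553398
  t * PV_t at t = 1.0000: 12.725045
  t * PV_t at t = 1.5000: 18.531619
  t * PV_t at t = 2.0000: 1800.963246
Macaulay duration D = 1838.773308 / 938.667876 = 1.958918
Modified duration = D / (1 + y/m) = 1.958918 / (1 + 0.030000) = 1.901862


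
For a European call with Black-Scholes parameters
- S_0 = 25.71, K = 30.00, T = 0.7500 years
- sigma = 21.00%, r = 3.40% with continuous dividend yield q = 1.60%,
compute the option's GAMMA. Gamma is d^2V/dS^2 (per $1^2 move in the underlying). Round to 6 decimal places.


d1 = -0.6833620081; d2 = -0.8652273429
phi(d1) = 0.3158681655; exp(-qT) = 0.9880717129; exp(-rT) = 0.9748223790
Gamma = exp(-qT) * phi(d1) / (S * sigma * sqrt(T)) = 0.9880717129 * 0.3158681655 / (25.7100 * 0.2100 * 0.8660254038) = 0.066749

Answer: Gamma = 0.066749


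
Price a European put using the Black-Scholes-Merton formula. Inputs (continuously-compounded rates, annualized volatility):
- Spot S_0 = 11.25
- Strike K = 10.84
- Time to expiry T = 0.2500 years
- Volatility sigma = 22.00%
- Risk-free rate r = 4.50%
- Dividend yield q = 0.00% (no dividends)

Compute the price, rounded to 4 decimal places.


d1 = (ln(S/K) + (r - q + 0.5*sigma^2) * T) / (sigma * sqrt(T)) = 0.49477393
d2 = d1 - sigma * sqrt(T) = 0.38477393
exp(-rT) = 0.98881304; exp(-qT) = 1.00000000
P = K * exp(-rT) * N(-d2) - S_0 * exp(-qT) * N(-d1)
N(-d1) = 0.31037985; N(-d2) = 0.35020246
P = 10.8400 * 0.98881304 * 0.35020246 - 11.2500 * 1.00000000 * 0.31037985 = 0.2620

Answer: Price = 0.2620


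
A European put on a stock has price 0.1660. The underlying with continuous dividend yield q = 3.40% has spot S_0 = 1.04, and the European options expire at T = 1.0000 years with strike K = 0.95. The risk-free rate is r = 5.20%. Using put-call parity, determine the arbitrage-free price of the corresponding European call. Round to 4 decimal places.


Answer: Call price = 0.2694

Derivation:
Put-call parity: C - P = S_0 * exp(-qT) - K * exp(-rT).
S_0 * exp(-qT) = 1.0400 * 0.96657150 = 1.00523436
K * exp(-rT) = 0.9500 * 0.94932887 = 0.90186242
C = P + S*exp(-qT) - K*exp(-rT)
C = 0.1660 + 1.00523436 - 0.90186242 = 0.2694


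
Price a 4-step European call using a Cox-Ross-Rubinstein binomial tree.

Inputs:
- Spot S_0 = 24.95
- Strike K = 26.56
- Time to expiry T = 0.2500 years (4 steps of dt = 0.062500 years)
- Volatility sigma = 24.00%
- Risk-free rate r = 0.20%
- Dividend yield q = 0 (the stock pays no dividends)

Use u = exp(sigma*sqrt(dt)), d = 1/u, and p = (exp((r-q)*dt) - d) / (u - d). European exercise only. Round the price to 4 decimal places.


Answer: Price = V(0,0) = 0.6584

Derivation:
dt = T/N = 0.062500
u = exp(sigma*sqrt(dt)) = 1.061837; d = 1/u = 0.941765
p = (exp((r-q)*dt) - d) / (u - d) = 0.486046
Discount per step: exp(-r*dt) = 0.999875
Stock lattice S(k, i) with i counting down-moves:
  k=0: S(0,0) = 24.9500
  k=1: S(1,0) = 26.4928; S(1,1) = 23.4970
  k=2: S(2,0) = 28.1310; S(2,1) = 24.9500; S(2,2) = 22.1287
  k=3: S(3,0) = 29.8706; S(3,1) = 26.4928; S(3,2) = 23.4970; S(3,3) = 20.8400
  k=4: S(4,0) = 31.7177; S(4,1) = 28.1310; S(4,2) = 24.9500; S(4,3) = 22.1287; S(4,4) = 19.6264
Terminal payoffs V(N, i) = max(S_T - K, 0):
  V(4,0) = 5.157666; V(4,1) = 1.571046; V(4,2) = 0.000000; V(4,3) = 0.000000; V(4,4) = 0.000000
Backward induction: V(k, i) = exp(-r*dt) * [p * V(k+1, i) + (1-p) * V(k+1, i+1)].
  V(3,0) = exp(-r*dt) * [p*5.157666 + (1-p)*1.571046] = 3.313893
  V(3,1) = exp(-r*dt) * [p*1.571046 + (1-p)*0.000000] = 0.763505
  V(3,2) = exp(-r*dt) * [p*0.000000 + (1-p)*0.000000] = 0.000000
  V(3,3) = exp(-r*dt) * [p*0.000000 + (1-p)*0.000000] = 0.000000
  V(2,0) = exp(-r*dt) * [p*3.313893 + (1-p)*0.763505] = 2.002859
  V(2,1) = exp(-r*dt) * [p*0.763505 + (1-p)*0.000000] = 0.371052
  V(2,2) = exp(-r*dt) * [p*0.000000 + (1-p)*0.000000] = 0.000000
  V(1,0) = exp(-r*dt) * [p*2.002859 + (1-p)*0.371052] = 1.164039
  V(1,1) = exp(-r*dt) * [p*0.371052 + (1-p)*0.000000] = 0.180326
  V(0,0) = exp(-r*dt) * [p*1.164039 + (1-p)*0.180326] = 0.658373


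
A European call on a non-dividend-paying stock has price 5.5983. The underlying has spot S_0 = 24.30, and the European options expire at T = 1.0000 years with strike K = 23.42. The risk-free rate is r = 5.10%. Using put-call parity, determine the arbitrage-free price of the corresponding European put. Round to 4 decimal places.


Put-call parity: C - P = S_0 * exp(-qT) - K * exp(-rT).
S_0 * exp(-qT) = 24.3000 * 1.00000000 = 24.30000000
K * exp(-rT) = 23.4200 * 0.95027867 = 22.25552646
P = C - S*exp(-qT) + K*exp(-rT)
P = 5.5983 - 24.30000000 + 22.25552646 = 3.5538

Answer: Put price = 3.5538


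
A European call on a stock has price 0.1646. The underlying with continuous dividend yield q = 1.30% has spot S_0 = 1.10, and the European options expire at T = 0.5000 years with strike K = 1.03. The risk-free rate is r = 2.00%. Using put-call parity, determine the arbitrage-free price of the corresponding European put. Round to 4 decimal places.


Put-call parity: C - P = S_0 * exp(-qT) - K * exp(-rT).
S_0 * exp(-qT) = 1.1000 * 0.99352108 = 1.09287319
K * exp(-rT) = 1.0300 * 0.99004983 = 1.01975133
P = C - S*exp(-qT) + K*exp(-rT)
P = 0.1646 - 1.09287319 + 1.01975133 = 0.0915

Answer: Put price = 0.0915


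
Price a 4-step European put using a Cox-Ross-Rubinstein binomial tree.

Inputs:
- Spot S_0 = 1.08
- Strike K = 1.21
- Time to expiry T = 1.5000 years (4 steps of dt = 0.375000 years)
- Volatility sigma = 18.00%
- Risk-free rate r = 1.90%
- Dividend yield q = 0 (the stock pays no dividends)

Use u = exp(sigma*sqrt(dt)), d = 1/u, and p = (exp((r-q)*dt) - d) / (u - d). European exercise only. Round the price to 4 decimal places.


Answer: Price = V(0,0) = 0.1594

Derivation:
dt = T/N = 0.375000
u = exp(sigma*sqrt(dt)) = 1.116532; d = 1/u = 0.895631
p = (exp((r-q)*dt) - d) / (u - d) = 0.504841
Discount per step: exp(-r*dt) = 0.992900
Stock lattice S(k, i) with i counting down-moves:
  k=0: S(0,0) = 1.0800
  k=1: S(1,0) = 1.2059; S(1,1) = 0.9673
  k=2: S(2,0) = 1.3464; S(2,1) = 1.0800; S(2,2) = 0.8663
  k=3: S(3,0) = 1.5033; S(3,1) = 1.2059; S(3,2) = 0.9673; S(3,3) = 0.7759
  k=4: S(4,0) = 1.6784; S(4,1) = 1.3464; S(4,2) = 1.0800; S(4,3) = 0.8663; S(4,4) = 0.6949
Terminal payoffs V(N, i) = max(K - S_T, 0):
  V(4,0) = 0.000000; V(4,1) = 0.000000; V(4,2) = 0.130000; V(4,3) = 0.343673; V(4,4) = 0.515072
Backward induction: V(k, i) = exp(-r*dt) * [p * V(k+1, i) + (1-p) * V(k+1, i+1)].
  V(3,0) = exp(-r*dt) * [p*0.000000 + (1-p)*0.000000] = 0.000000
  V(3,1) = exp(-r*dt) * [p*0.000000 + (1-p)*0.130000] = 0.063914
  V(3,2) = exp(-r*dt) * [p*0.130000 + (1-p)*0.343673] = 0.234128
  V(3,3) = exp(-r*dt) * [p*0.343673 + (1-p)*0.515072] = 0.425500
  V(2,0) = exp(-r*dt) * [p*0.000000 + (1-p)*0.063914] = 0.031423
  V(2,1) = exp(-r*dt) * [p*0.063914 + (1-p)*0.234128] = 0.147145
  V(2,2) = exp(-r*dt) * [p*0.234128 + (1-p)*0.425500] = 0.326553
  V(1,0) = exp(-r*dt) * [p*0.031423 + (1-p)*0.147145] = 0.088094
  V(1,1) = exp(-r*dt) * [p*0.147145 + (1-p)*0.326553] = 0.234305
  V(0,0) = exp(-r*dt) * [p*0.088094 + (1-p)*0.234305] = 0.159352


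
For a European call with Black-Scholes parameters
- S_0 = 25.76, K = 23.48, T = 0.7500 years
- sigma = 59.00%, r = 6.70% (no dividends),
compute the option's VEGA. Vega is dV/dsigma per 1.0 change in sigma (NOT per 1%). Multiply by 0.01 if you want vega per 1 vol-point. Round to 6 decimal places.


d1 = 0.5351966662; d2 = 0.0242416780
phi(d1) = 0.3457095633; exp(-qT) = 1.0000000000; exp(-rT) = 0.9509916469
Vega = S * exp(-qT) * phi(d1) * sqrt(T) = 25.7600 * 1.0000000000 * 0.3457095633 * 0.8660254038 = 7.712370

Answer: Vega = 7.712370


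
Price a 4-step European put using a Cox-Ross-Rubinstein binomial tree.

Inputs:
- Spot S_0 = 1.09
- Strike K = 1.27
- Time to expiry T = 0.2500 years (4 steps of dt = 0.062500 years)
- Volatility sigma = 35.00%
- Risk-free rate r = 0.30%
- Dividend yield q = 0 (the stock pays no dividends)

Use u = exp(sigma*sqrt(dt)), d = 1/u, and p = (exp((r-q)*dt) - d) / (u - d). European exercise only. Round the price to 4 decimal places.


dt = T/N = 0.062500
u = exp(sigma*sqrt(dt)) = 1.091442; d = 1/u = 0.916219
p = (exp((r-q)*dt) - d) / (u - d) = 0.479209
Discount per step: exp(-r*dt) = 0.999813
Stock lattice S(k, i) with i counting down-moves:
  k=0: S(0,0) = 1.0900
  k=1: S(1,0) = 1.1897; S(1,1) = 0.9987
  k=2: S(2,0) = 1.2985; S(2,1) = 1.0900; S(2,2) = 0.9150
  k=3: S(3,0) = 1.4172; S(3,1) = 1.1897; S(3,2) = 0.9987; S(3,3) = 0.8383
  k=4: S(4,0) = 1.5468; S(4,1) = 1.2985; S(4,2) = 1.0900; S(4,3) = 0.9150; S(4,4) = 0.7681
Terminal payoffs V(N, i) = max(K - S_T, 0):
  V(4,0) = 0.000000; V(4,1) = 0.000000; V(4,2) = 0.180000; V(4,3) = 0.354992; V(4,4) = 0.501890
Backward induction: V(k, i) = exp(-r*dt) * [p * V(k+1, i) + (1-p) * V(k+1, i+1)].
  V(3,0) = exp(-r*dt) * [p*0.000000 + (1-p)*0.000000] = 0.000000
  V(3,1) = exp(-r*dt) * [p*0.000000 + (1-p)*0.180000] = 0.093725
  V(3,2) = exp(-r*dt) * [p*0.180000 + (1-p)*0.354992] = 0.271083
  V(3,3) = exp(-r*dt) * [p*0.354992 + (1-p)*0.501890] = 0.431414
  V(2,0) = exp(-r*dt) * [p*0.000000 + (1-p)*0.093725] = 0.048802
  V(2,1) = exp(-r*dt) * [p*0.093725 + (1-p)*0.271083] = 0.186057
  V(2,2) = exp(-r*dt) * [p*0.271083 + (1-p)*0.431414] = 0.354516
  V(1,0) = exp(-r*dt) * [p*0.048802 + (1-p)*0.186057] = 0.120260
  V(1,1) = exp(-r*dt) * [p*0.186057 + (1-p)*0.354516] = 0.273737
  V(0,0) = exp(-r*dt) * [p*0.120260 + (1-p)*0.273737] = 0.200152

Answer: Price = V(0,0) = 0.2002


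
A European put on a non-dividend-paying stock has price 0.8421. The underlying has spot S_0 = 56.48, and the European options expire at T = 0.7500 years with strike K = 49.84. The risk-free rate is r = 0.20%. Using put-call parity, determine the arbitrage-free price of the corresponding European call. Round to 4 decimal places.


Answer: Call price = 7.5568

Derivation:
Put-call parity: C - P = S_0 * exp(-qT) - K * exp(-rT).
S_0 * exp(-qT) = 56.4800 * 1.00000000 = 56.48000000
K * exp(-rT) = 49.8400 * 0.99850112 = 49.76529604
C = P + S*exp(-qT) - K*exp(-rT)
C = 0.8421 + 56.48000000 - 49.76529604 = 7.5568


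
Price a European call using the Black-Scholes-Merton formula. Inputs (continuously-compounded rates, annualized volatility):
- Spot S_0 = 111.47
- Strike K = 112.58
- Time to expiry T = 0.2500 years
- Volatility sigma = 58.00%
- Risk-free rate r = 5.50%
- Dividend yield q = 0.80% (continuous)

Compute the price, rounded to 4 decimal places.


Answer: Price = 12.9164

Derivation:
d1 = (ln(S/K) + (r - q + 0.5*sigma^2) * T) / (sigma * sqrt(T)) = 0.15134971
d2 = d1 - sigma * sqrt(T) = -0.13865029
exp(-rT) = 0.98634410; exp(-qT) = 0.99800200
C = S_0 * exp(-qT) * N(d1) - K * exp(-rT) * N(d2)
N(d1) = 0.56015007; N(d2) = 0.44486325
C = 111.4700 * 0.99800200 * 0.56015007 - 112.5800 * 0.98634410 * 0.44486325 = 12.9164


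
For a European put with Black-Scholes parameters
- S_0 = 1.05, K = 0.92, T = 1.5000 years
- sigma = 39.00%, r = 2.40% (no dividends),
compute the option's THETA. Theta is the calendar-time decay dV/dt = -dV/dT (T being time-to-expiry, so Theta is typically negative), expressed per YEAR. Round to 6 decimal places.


Answer: Theta = -0.046321

Derivation:
d1 = 0.5909064749; d2 = 0.1132559751
phi(d1) = 0.3350338310; exp(-qT) = 1.0000000000; exp(-rT) = 0.9646402935
Theta = -S*exp(-qT)*phi(d1)*sigma/(2*sqrt(T)) + r*K*exp(-rT)*N(-d2) - q*S*exp(-qT)*N(-d1)
N(-d1) = 0.2772915437; N(-d2) = 0.4549138097; sqrt(T) = 1.2247448714
Term 1 = -1.0500 * 1.0000000000 * 0.3350338310 * 0.3900 / (2 * 1.2247448714) = -0.0560101769
Term 2 = 0.0240 * 0.9200 * 0.9646402935 * 0.4549138097 = 0.0096893265
Term 3 = 0 (no dividend yield, q = 0)
Theta = -0.0560101769 + (0.0096893265) + (0.0000000000) = -0.046321


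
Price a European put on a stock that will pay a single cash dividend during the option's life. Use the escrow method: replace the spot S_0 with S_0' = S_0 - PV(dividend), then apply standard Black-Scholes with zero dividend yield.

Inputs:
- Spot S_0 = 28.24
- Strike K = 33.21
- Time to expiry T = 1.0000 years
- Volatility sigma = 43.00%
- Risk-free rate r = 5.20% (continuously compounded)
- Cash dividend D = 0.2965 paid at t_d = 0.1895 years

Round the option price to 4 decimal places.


Answer: Price = 7.0469

Derivation:
PV(D) = D * exp(-r * t_d) = 0.2965 * 0.99019439 = 0.29359264
S_0' = S_0 - PV(D) = 28.2400 - 0.29359264 = 27.94640736
d1 = (ln(S_0'/K) + (r + sigma^2/2)*T) / (sigma*sqrt(T)) = -0.06537763
d2 = d1 - sigma*sqrt(T) = -0.49537763
exp(-rT) = 0.94932887
N(-d1) = 0.52606333; N(-d2) = 0.68983321
P = K * exp(-rT) * N(-d2) - S_0' * N(-d1) = 33.2100 * 0.94932887 * 0.68983321 - 27.94640736 * 0.52606333 = 7.0469


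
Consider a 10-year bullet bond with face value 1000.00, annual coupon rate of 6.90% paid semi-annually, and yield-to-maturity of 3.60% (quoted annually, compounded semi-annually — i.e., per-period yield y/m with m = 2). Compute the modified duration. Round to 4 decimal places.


Answer: Modified duration = 7.5873

Derivation:
Coupon per period c = face * coupon_rate / m = 34.500000
Periods per year m = 2; per-period yield y/m = 0.018000
Number of cashflows N = 20
Cashflows (t years, CF_t, discount factor 1/(1+y/m)^(m*t), PV):
  t = 0.5000: CF_t = 34.500000, DF = 0.982318, PV = 33.889980
  t = 1.0000: CF_t = 34.500000, DF = 0.964949, PV = 33.290747
  t = 1.5000: CF_t = 34.500000, DF = 0.947887, PV = 32.702109
  t = 2.0000: CF_t = 34.500000, DF = 0.931127, PV = 32.123879
  t = 2.5000: CF_t = 34.500000, DF = 0.914663, PV = 31.555873
  t = 3.0000: CF_t = 34.500000, DF = 0.898490, PV = 30.997911
  t = 3.5000: CF_t = 34.500000, DF = 0.882603, PV = 30.449814
  t = 4.0000: CF_t = 34.500000, DF = 0.866997, PV = 29.911409
  t = 4.5000: CF_t = 34.500000, DF = 0.851667, PV = 29.382524
  t = 5.0000: CF_t = 34.500000, DF = 0.836608, PV = 28.862990
  t = 5.5000: CF_t = 34.500000, DF = 0.821816, PV = 28.352642
  t = 6.0000: CF_t = 34.500000, DF = 0.807285, PV = 27.851318
  t = 6.5000: CF_t = 34.500000, DF = 0.793010, PV = 27.358859
  t = 7.0000: CF_t = 34.500000, DF = 0.778989, PV = 26.875107
  t = 7.5000: CF_t = 34.500000, DF = 0.765215, PV = 26.399909
  t = 8.0000: CF_t = 34.500000, DF = 0.751684, PV = 25.933113
  t = 8.5000: CF_t = 34.500000, DF = 0.738393, PV = 25.474570
  t = 9.0000: CF_t = 34.500000, DF = 0.725337, PV = 25.024136
  t = 9.5000: CF_t = 34.500000, DF = 0.712512, PV = 24.581666
  t = 10.0000: CF_t = 1034.500000, DF = 0.699914, PV = 724.060632
Price P = sum_t PV_t = 1275.079189
First compute Macaulay numerator sum_t t * PV_t:
  t * PV_t at t = 0.5000: 16.944990
  t * PV_t at t = 1.0000: 33.290747
  t * PV_t at t = 1.5000: 49.053163
  t * PV_t at t = 2.0000: 64.247758
  t * PV_t at t = 2.5000: 78.889684
  t * PV_t at t = 3.0000: 92.993733
  t * PV_t at t = 3.5000: 106.574350
  t * PV_t at t = 4.0000: 119.645636
  t * PV_t at t = 4.5000: 132.221356
  t * PV_t at t = 5.0000: 144.314949
  t * PV_t at t = 5.5000: 155.939532
  t * PV_t at t = 6.0000: 167.107911
  t * PV_t at t = 6.5000: 177.832583
  t * PV_t at t = 7.0000: 188.125749
  t * PV_t at t = 7.5000: 197.999315
  t * PV_t at t = 8.0000: 207.464901
  t * PV_t at t = 8.5000: 216.533849
  t * PV_t at t = 9.0000: 225.217224
  t * PV_t at t = 9.5000: 233.525827
  t * PV_t at t = 10.0000: 7240.606319
Macaulay duration D = 9848.529577 / 1275.079189 = 7.723857
Modified duration = D / (1 + y/m) = 7.723857 / (1 + 0.018000) = 7.587286


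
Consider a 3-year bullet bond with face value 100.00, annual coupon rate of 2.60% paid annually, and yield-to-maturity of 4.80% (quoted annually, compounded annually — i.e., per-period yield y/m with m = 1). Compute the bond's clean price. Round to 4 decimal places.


Answer: Price = 93.9863

Derivation:
Coupon per period c = face * coupon_rate / m = 2.600000
Periods per year m = 1; per-period yield y/m = 0.048000
Number of cashflows N = 3
Cashflows (t years, CF_t, discount factor 1/(1+y/m)^(m*t), PV):
  t = 1.0000: CF_t = 2.600000, DF = 0.954198, PV = 2.480916
  t = 2.0000: CF_t = 2.600000, DF = 0.910495, PV = 2.367286
  t = 3.0000: CF_t = 102.600000, DF = 0.868793, PV = 89.138129
Price P = sum_t PV_t = 93.986331


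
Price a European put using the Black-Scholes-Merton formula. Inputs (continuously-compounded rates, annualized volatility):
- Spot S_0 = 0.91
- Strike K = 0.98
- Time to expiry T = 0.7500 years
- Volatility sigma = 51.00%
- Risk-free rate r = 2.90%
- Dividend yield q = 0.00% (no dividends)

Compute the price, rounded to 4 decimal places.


d1 = (ln(S/K) + (r - q + 0.5*sigma^2) * T) / (sigma * sqrt(T)) = 0.10229181
d2 = d1 - sigma * sqrt(T) = -0.33938114
exp(-rT) = 0.97848483; exp(-qT) = 1.00000000
P = K * exp(-rT) * N(-d2) - S_0 * exp(-qT) * N(-d1)
N(-d1) = 0.45926253; N(-d2) = 0.63283869
P = 0.9800 * 0.97848483 * 0.63283869 - 0.9100 * 1.00000000 * 0.45926253 = 0.1889

Answer: Price = 0.1889


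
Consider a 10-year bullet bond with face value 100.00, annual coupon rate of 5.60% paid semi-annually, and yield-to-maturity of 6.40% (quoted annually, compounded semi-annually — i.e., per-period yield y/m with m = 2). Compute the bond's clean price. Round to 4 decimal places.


Coupon per period c = face * coupon_rate / m = 2.800000
Periods per year m = 2; per-period yield y/m = 0.032000
Number of cashflows N = 20
Cashflows (t years, CF_t, discount factor 1/(1+y/m)^(m*t), PV):
  t = 0.5000: CF_t = 2.800000, DF = 0.968992, PV = 2.713178
  t = 1.0000: CF_t = 2.800000, DF = 0.938946, PV = 2.629049
  t = 1.5000: CF_t = 2.800000, DF = 0.909831, PV = 2.547528
  t = 2.0000: CF_t = 2.800000, DF = 0.881620, PV = 2.468535
  t = 2.5000: CF_t = 2.800000, DF = 0.854283, PV = 2.391991
  t = 3.0000: CF_t = 2.800000, DF = 0.827793, PV = 2.317821
  t = 3.5000: CF_t = 2.800000, DF = 0.802125, PV = 2.245950
  t = 4.0000: CF_t = 2.800000, DF = 0.777253, PV = 2.176308
  t = 4.5000: CF_t = 2.800000, DF = 0.753152, PV = 2.108826
  t = 5.0000: CF_t = 2.800000, DF = 0.729799, PV = 2.043436
  t = 5.5000: CF_t = 2.800000, DF = 0.707169, PV = 1.980074
  t = 6.0000: CF_t = 2.800000, DF = 0.685241, PV = 1.918676
  t = 6.5000: CF_t = 2.800000, DF = 0.663994, PV = 1.859182
  t = 7.0000: CF_t = 2.800000, DF = 0.643405, PV = 1.801533
  t = 7.5000: CF_t = 2.800000, DF = 0.623454, PV = 1.745672
  t = 8.0000: CF_t = 2.800000, DF = 0.604122, PV = 1.691542
  t = 8.5000: CF_t = 2.800000, DF = 0.585390, PV = 1.639091
  t = 9.0000: CF_t = 2.800000, DF = 0.567238, PV = 1.588267
  t = 9.5000: CF_t = 2.800000, DF = 0.549649, PV = 1.539018
  t = 10.0000: CF_t = 102.800000, DF = 0.532606, PV = 54.751897
Price P = sum_t PV_t = 94.157575

Answer: Price = 94.1576


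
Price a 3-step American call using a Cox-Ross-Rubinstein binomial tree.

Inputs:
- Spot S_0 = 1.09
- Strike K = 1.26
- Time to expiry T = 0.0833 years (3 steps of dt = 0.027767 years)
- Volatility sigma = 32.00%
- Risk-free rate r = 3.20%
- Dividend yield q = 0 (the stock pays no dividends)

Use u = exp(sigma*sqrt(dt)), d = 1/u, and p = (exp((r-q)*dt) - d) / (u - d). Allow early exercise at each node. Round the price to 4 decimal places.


Answer: Price = V(0,0) = 0.0023

Derivation:
dt = T/N = 0.027767
u = exp(sigma*sqrt(dt)) = 1.054770; d = 1/u = 0.948074
p = (exp((r-q)*dt) - d) / (u - d) = 0.495004
Discount per step: exp(-r*dt) = 0.999112
Stock lattice S(k, i) with i counting down-moves:
  k=0: S(0,0) = 1.0900
  k=1: S(1,0) = 1.1497; S(1,1) = 1.0334
  k=2: S(2,0) = 1.2127; S(2,1) = 1.0900; S(2,2) = 0.9797
  k=3: S(3,0) = 1.2791; S(3,1) = 1.1497; S(3,2) = 1.0334; S(3,3) = 0.9289
Terminal payoffs V(N, i) = max(S_T - K, 0):
  V(3,0) = 0.019086; V(3,1) = 0.000000; V(3,2) = 0.000000; V(3,3) = 0.000000
Backward induction: V(k, i) = exp(-r*dt) * [p * V(k+1, i) + (1-p) * V(k+1, i+1)]; then take max(V_cont, immediate exercise) for American.
  V(2,0) = exp(-r*dt) * [p*0.019086 + (1-p)*0.000000] = 0.009439; exercise = 0.000000; V(2,0) = max -> 0.009439
  V(2,1) = exp(-r*dt) * [p*0.000000 + (1-p)*0.000000] = 0.000000; exercise = 0.000000; V(2,1) = max -> 0.000000
  V(2,2) = exp(-r*dt) * [p*0.000000 + (1-p)*0.000000] = 0.000000; exercise = 0.000000; V(2,2) = max -> 0.000000
  V(1,0) = exp(-r*dt) * [p*0.009439 + (1-p)*0.000000] = 0.004668; exercise = 0.000000; V(1,0) = max -> 0.004668
  V(1,1) = exp(-r*dt) * [p*0.000000 + (1-p)*0.000000] = 0.000000; exercise = 0.000000; V(1,1) = max -> 0.000000
  V(0,0) = exp(-r*dt) * [p*0.004668 + (1-p)*0.000000] = 0.002309; exercise = 0.000000; V(0,0) = max -> 0.002309


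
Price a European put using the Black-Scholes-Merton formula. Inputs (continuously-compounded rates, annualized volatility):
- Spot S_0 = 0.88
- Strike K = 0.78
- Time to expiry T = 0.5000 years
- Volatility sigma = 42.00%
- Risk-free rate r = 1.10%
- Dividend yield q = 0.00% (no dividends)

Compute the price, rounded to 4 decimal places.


d1 = (ln(S/K) + (r - q + 0.5*sigma^2) * T) / (sigma * sqrt(T)) = 0.57318745
d2 = d1 - sigma * sqrt(T) = 0.27620260
exp(-rT) = 0.99451510; exp(-qT) = 1.00000000
P = K * exp(-rT) * N(-d2) - S_0 * exp(-qT) * N(-d1)
N(-d1) = 0.28325889; N(-d2) = 0.39119623
P = 0.7800 * 0.99451510 * 0.39119623 - 0.8800 * 1.00000000 * 0.28325889 = 0.0542

Answer: Price = 0.0542


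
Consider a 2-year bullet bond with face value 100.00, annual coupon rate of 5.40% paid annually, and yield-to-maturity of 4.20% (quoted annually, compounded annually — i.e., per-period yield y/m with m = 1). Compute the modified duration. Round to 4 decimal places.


Answer: Modified duration = 1.8707

Derivation:
Coupon per period c = face * coupon_rate / m = 5.400000
Periods per year m = 1; per-period yield y/m = 0.042000
Number of cashflows N = 2
Cashflows (t years, CF_t, discount factor 1/(1+y/m)^(m*t), PV):
  t = 1.0000: CF_t = 5.400000, DF = 0.959693, PV = 5.182342
  t = 2.0000: CF_t = 105.400000, DF = 0.921010, PV = 97.074502
Price P = sum_t PV_t = 102.256844
First compute Macaulay numerator sum_t t * PV_t:
  t * PV_t at t = 1.0000: 5.182342
  t * PV_t at t = 2.0000: 194.149005
Macaulay duration D = 199.331346 / 102.256844 = 1.949320
Modified duration = D / (1 + y/m) = 1.949320 / (1 + 0.042000) = 1.870749


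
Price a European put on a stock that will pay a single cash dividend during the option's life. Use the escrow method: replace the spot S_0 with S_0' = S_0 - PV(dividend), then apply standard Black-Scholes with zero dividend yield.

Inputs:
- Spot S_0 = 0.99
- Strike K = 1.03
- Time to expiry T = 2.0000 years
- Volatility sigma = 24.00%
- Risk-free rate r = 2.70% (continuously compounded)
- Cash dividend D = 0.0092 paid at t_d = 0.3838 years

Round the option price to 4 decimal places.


Answer: Price = 0.1293

Derivation:
PV(D) = D * exp(-r * t_d) = 0.0092 * 0.98969091 = 0.00910516
S_0' = S_0 - PV(D) = 0.9900 - 0.00910516 = 0.98089484
d1 = (ln(S_0'/K) + (r + sigma^2/2)*T) / (sigma*sqrt(T)) = 0.18488244
d2 = d1 - sigma*sqrt(T) = -0.15452882
exp(-rT) = 0.94743211
N(-d1) = 0.42666062; N(-d2) = 0.56140361
P = K * exp(-rT) * N(-d2) - S_0' * N(-d1) = 1.0300 * 0.94743211 * 0.56140361 - 0.98089484 * 0.42666062 = 0.1293


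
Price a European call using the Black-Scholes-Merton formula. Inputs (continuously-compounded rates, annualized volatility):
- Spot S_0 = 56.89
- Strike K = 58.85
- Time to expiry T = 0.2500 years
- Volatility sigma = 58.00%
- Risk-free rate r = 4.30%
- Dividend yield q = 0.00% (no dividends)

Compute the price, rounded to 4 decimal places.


Answer: Price = 5.9911

Derivation:
d1 = (ln(S/K) + (r - q + 0.5*sigma^2) * T) / (sigma * sqrt(T)) = 0.06526809
d2 = d1 - sigma * sqrt(T) = -0.22473191
exp(-rT) = 0.98930757; exp(-qT) = 1.00000000
C = S_0 * exp(-qT) * N(d1) - K * exp(-rT) * N(d2)
N(d1) = 0.52601972; N(d2) = 0.41109392
C = 56.8900 * 1.00000000 * 0.52601972 - 58.8500 * 0.98930757 * 0.41109392 = 5.9911


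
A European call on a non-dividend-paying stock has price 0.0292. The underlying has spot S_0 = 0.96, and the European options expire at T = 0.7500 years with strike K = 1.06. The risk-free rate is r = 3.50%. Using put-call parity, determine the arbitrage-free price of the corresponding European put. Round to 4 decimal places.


Answer: Put price = 0.1017

Derivation:
Put-call parity: C - P = S_0 * exp(-qT) - K * exp(-rT).
S_0 * exp(-qT) = 0.9600 * 1.00000000 = 0.96000000
K * exp(-rT) = 1.0600 * 0.97409154 = 1.03253703
P = C - S*exp(-qT) + K*exp(-rT)
P = 0.0292 - 0.96000000 + 1.03253703 = 0.1017


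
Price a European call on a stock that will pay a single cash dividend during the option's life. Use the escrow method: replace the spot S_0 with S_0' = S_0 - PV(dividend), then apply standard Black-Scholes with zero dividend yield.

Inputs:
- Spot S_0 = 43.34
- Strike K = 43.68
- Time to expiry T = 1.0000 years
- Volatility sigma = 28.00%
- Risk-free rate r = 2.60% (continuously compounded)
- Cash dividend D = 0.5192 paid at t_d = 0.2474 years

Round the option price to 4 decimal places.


Answer: Price = 4.8870

Derivation:
PV(D) = D * exp(-r * t_d) = 0.5192 * 0.99358824 = 0.51587102
S_0' = S_0 - PV(D) = 43.3400 - 0.51587102 = 42.82412898
d1 = (ln(S_0'/K) + (r + sigma^2/2)*T) / (sigma*sqrt(T)) = 0.16218348
d2 = d1 - sigma*sqrt(T) = -0.11781652
exp(-rT) = 0.97433509
N(d1) = 0.56441931; N(d2) = 0.45310652
C = S_0' * N(d1) - K * exp(-rT) * N(d2) = 42.82412898 * 0.56441931 - 43.6800 * 0.97433509 * 0.45310652 = 4.8870


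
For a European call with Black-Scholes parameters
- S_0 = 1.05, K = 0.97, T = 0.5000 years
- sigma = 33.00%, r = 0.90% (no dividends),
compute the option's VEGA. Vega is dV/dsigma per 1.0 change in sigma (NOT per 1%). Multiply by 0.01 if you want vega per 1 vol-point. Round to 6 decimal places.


Answer: Vega = 0.264527

Derivation:
d1 = 0.4755801863; d2 = 0.2422349485
phi(d1) = 0.3562841152; exp(-qT) = 1.0000000000; exp(-rT) = 0.9955101098
Vega = S * exp(-qT) * phi(d1) * sqrt(T) = 1.0500 * 1.0000000000 * 0.3562841152 * 0.7071067812 = 0.264527


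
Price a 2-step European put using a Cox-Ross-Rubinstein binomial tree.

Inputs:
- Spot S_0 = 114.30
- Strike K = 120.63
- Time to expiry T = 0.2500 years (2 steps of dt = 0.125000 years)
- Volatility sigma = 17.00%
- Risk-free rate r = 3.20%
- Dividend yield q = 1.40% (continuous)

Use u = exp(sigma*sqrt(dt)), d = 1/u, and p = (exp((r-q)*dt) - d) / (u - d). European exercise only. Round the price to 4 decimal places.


Answer: Price = V(0,0) = 7.8496

Derivation:
dt = T/N = 0.125000
u = exp(sigma*sqrt(dt)) = 1.061947; d = 1/u = 0.941667
p = (exp((r-q)*dt) - d) / (u - d) = 0.503706
Discount per step: exp(-r*dt) = 0.996008
Stock lattice S(k, i) with i counting down-moves:
  k=0: S(0,0) = 114.3000
  k=1: S(1,0) = 121.3805; S(1,1) = 107.6325
  k=2: S(2,0) = 128.8997; S(2,1) = 114.3000; S(2,2) = 101.3539
Terminal payoffs V(N, i) = max(K - S_T, 0):
  V(2,0) = 0.000000; V(2,1) = 6.330000; V(2,2) = 19.276093
Backward induction: V(k, i) = exp(-r*dt) * [p * V(k+1, i) + (1-p) * V(k+1, i+1)].
  V(1,0) = exp(-r*dt) * [p*0.000000 + (1-p)*6.330000] = 3.129001
  V(1,1) = exp(-r*dt) * [p*6.330000 + (1-p)*19.276093] = 12.704152
  V(0,0) = exp(-r*dt) * [p*3.129001 + (1-p)*12.704152] = 7.849631


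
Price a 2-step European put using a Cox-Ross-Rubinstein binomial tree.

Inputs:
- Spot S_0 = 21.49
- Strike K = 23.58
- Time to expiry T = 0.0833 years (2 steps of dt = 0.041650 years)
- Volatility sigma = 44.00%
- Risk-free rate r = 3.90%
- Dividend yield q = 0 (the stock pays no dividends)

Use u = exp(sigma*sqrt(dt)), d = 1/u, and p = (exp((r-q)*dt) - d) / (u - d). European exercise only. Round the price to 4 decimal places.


dt = T/N = 0.041650
u = exp(sigma*sqrt(dt)) = 1.093952; d = 1/u = 0.914117
p = (exp((r-q)*dt) - d) / (u - d) = 0.486606
Discount per step: exp(-r*dt) = 0.998377
Stock lattice S(k, i) with i counting down-moves:
  k=0: S(0,0) = 21.4900
  k=1: S(1,0) = 23.5090; S(1,1) = 19.6444
  k=2: S(2,0) = 25.7177; S(2,1) = 21.4900; S(2,2) = 17.9573
Terminal payoffs V(N, i) = max(K - S_T, 0):
  V(2,0) = 0.000000; V(2,1) = 2.090000; V(2,2) = 5.622742
Backward induction: V(k, i) = exp(-r*dt) * [p * V(k+1, i) + (1-p) * V(k+1, i+1)].
  V(1,0) = exp(-r*dt) * [p*0.000000 + (1-p)*2.090000] = 1.071253
  V(1,1) = exp(-r*dt) * [p*2.090000 + (1-p)*5.622742] = 3.897354
  V(0,0) = exp(-r*dt) * [p*1.071253 + (1-p)*3.897354] = 2.518063

Answer: Price = V(0,0) = 2.5181


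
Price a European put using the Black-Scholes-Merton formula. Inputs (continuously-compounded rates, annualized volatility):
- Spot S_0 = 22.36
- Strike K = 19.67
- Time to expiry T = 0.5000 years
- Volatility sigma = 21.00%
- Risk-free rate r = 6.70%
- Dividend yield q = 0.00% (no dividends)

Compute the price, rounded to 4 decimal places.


d1 = (ln(S/K) + (r - q + 0.5*sigma^2) * T) / (sigma * sqrt(T)) = 1.16304934
d2 = d1 - sigma * sqrt(T) = 1.01455692
exp(-rT) = 0.96705491; exp(-qT) = 1.00000000
P = K * exp(-rT) * N(-d2) - S_0 * exp(-qT) * N(-d1)
N(-d1) = 0.12240474; N(-d2) = 0.15515854
P = 19.6700 * 0.96705491 * 0.15515854 - 22.3600 * 1.00000000 * 0.12240474 = 0.2145

Answer: Price = 0.2145


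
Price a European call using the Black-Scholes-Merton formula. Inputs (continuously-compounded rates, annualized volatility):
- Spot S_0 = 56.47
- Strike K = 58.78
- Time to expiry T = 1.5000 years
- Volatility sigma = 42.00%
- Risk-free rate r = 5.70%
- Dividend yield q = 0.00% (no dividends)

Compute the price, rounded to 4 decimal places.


d1 = (ln(S/K) + (r - q + 0.5*sigma^2) * T) / (sigma * sqrt(T)) = 0.34547110
d2 = d1 - sigma * sqrt(T) = -0.16892175
exp(-rT) = 0.91805314; exp(-qT) = 1.00000000
C = S_0 * exp(-qT) * N(d1) - K * exp(-rT) * N(d2)
N(d1) = 0.63512988; N(d2) = 0.43292910
C = 56.4700 * 1.00000000 * 0.63512988 - 58.7800 * 0.91805314 * 0.43292910 = 12.5036

Answer: Price = 12.5036


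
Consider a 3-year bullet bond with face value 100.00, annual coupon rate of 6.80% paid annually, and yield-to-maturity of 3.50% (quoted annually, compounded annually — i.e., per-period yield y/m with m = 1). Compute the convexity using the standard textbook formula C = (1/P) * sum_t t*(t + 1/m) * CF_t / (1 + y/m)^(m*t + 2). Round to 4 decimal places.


Answer: Convexity = 10.3153

Derivation:
Coupon per period c = face * coupon_rate / m = 6.800000
Periods per year m = 1; per-period yield y/m = 0.035000
Number of cashflows N = 3
Cashflows (t years, CF_t, discount factor 1/(1+y/m)^(m*t), PV):
  t = 1.0000: CF_t = 6.800000, DF = 0.966184, PV = 6.570048
  t = 2.0000: CF_t = 6.800000, DF = 0.933511, PV = 6.347873
  t = 3.0000: CF_t = 106.800000, DF = 0.901943, PV = 96.327481
Price P = sum_t PV_t = 109.245402
Convexity numerator sum_t t*(t + 1/m) * CF_t / (1+y/m)^(m*t + 2):
  t = 1.0000: term = 12.266421
  t = 2.0000: term = 35.554843
  t = 3.0000: term = 1079.072811
Convexity = (1/P) * sum = 1126.894074 / 109.245402 = 10.315254


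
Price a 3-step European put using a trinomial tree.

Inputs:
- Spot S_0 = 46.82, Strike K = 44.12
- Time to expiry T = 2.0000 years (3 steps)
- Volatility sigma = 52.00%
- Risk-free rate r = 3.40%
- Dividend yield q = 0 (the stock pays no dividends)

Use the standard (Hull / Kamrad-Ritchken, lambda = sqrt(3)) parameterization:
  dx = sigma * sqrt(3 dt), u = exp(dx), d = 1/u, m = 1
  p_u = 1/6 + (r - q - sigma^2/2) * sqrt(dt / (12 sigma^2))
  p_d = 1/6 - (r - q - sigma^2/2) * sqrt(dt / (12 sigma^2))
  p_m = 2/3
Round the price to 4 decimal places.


dt = T/N = 0.666667; dx = sigma*sqrt(3*dt) = 0.735391
u = exp(dx) = 2.086298; d = 1/u = 0.479318
p_u = 0.120795, p_m = 0.666667, p_d = 0.212538
Discount per step: exp(-r*dt) = 0.977588
Stock lattice S(k, j) with j the centered position index:
  k=0: S(0,+0) = 46.8200
  k=1: S(1,-1) = 22.4417; S(1,+0) = 46.8200; S(1,+1) = 97.6805
  k=2: S(2,-2) = 10.7567; S(2,-1) = 22.4417; S(2,+0) = 46.8200; S(2,+1) = 97.6805; S(2,+2) = 203.7905
  k=3: S(3,-3) = 5.1559; S(3,-2) = 10.7567; S(3,-1) = 22.4417; S(3,+0) = 46.8200; S(3,+1) = 97.6805; S(3,+2) = 203.7905; S(3,+3) = 425.1677
Terminal payoffs V(N, j) = max(K - S_T, 0):
  V(3,-3) = 38.964123; V(3,-2) = 33.363305; V(3,-1) = 21.678332; V(3,+0) = 0.000000; V(3,+1) = 0.000000; V(3,+2) = 0.000000; V(3,+3) = 0.000000
Backward induction: V(k, j) = exp(-r*dt) * [p_u * V(k+1, j+1) + p_m * V(k+1, j) + p_d * V(k+1, j-1)]
  V(2,-2) = exp(-r*dt) * [p_u*21.678332 + p_m*33.363305 + p_d*38.964123] = 32.399427
  V(2,-1) = exp(-r*dt) * [p_u*0.000000 + p_m*21.678332 + p_d*33.363305] = 21.060370
  V(2,+0) = exp(-r*dt) * [p_u*0.000000 + p_m*0.000000 + p_d*21.678332] = 4.504207
  V(2,+1) = exp(-r*dt) * [p_u*0.000000 + p_m*0.000000 + p_d*0.000000] = 0.000000
  V(2,+2) = exp(-r*dt) * [p_u*0.000000 + p_m*0.000000 + p_d*0.000000] = 0.000000
  V(1,-1) = exp(-r*dt) * [p_u*4.504207 + p_m*21.060370 + p_d*32.399427] = 20.989253
  V(1,+0) = exp(-r*dt) * [p_u*0.000000 + p_m*4.504207 + p_d*21.060370] = 7.311317
  V(1,+1) = exp(-r*dt) * [p_u*0.000000 + p_m*0.000000 + p_d*4.504207] = 0.935860
  V(0,+0) = exp(-r*dt) * [p_u*0.935860 + p_m*7.311317 + p_d*20.989253] = 9.236520

Answer: Price = V(0,0) = 9.2365


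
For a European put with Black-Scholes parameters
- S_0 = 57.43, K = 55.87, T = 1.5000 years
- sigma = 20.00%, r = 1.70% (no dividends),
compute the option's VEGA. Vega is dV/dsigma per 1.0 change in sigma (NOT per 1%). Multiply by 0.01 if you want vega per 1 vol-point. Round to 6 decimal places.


Answer: Vega = 26.493467

Derivation:
d1 = 0.3390063243; d2 = 0.0940573500
phi(d1) = 0.3766642104; exp(-qT) = 1.0000000000; exp(-rT) = 0.9748223790
Vega = S * exp(-qT) * phi(d1) * sqrt(T) = 57.4300 * 1.0000000000 * 0.3766642104 * 1.2247448714 = 26.493467


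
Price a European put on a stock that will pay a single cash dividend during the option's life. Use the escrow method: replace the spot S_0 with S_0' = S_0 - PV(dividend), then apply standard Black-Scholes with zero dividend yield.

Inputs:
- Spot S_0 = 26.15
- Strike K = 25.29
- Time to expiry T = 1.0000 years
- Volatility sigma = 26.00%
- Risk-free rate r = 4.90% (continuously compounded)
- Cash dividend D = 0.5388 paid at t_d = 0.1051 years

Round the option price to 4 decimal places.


PV(D) = D * exp(-r * t_d) = 0.5388 * 0.99486334 = 0.53603237
S_0' = S_0 - PV(D) = 26.1500 - 0.53603237 = 25.61396763
d1 = (ln(S_0'/K) + (r + sigma^2/2)*T) / (sigma*sqrt(T)) = 0.36741828
d2 = d1 - sigma*sqrt(T) = 0.10741828
exp(-rT) = 0.95218113
N(-d1) = 0.35665352; N(-d2) = 0.45722858
P = K * exp(-rT) * N(-d2) - S_0' * N(-d1) = 25.2900 * 0.95218113 * 0.45722858 - 25.61396763 * 0.35665352 = 1.8751

Answer: Price = 1.8751


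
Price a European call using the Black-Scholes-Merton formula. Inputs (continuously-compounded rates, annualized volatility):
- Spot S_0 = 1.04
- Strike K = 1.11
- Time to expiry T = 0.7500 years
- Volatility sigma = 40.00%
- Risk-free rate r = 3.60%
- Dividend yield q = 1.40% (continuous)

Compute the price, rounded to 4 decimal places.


d1 = (ln(S/K) + (r - q + 0.5*sigma^2) * T) / (sigma * sqrt(T)) = 0.03279551
d2 = d1 - sigma * sqrt(T) = -0.31361465
exp(-rT) = 0.97336124; exp(-qT) = 0.98955493
C = S_0 * exp(-qT) * N(d1) - K * exp(-rT) * N(d2)
N(d1) = 0.51308117; N(d2) = 0.37690687
C = 1.0400 * 0.98955493 * 0.51308117 - 1.1100 * 0.97336124 * 0.37690687 = 0.1208

Answer: Price = 0.1208


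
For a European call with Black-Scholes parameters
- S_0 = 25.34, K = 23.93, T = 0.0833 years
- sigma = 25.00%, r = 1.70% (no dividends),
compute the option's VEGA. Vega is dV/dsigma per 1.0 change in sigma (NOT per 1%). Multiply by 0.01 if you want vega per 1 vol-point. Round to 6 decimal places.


d1 = 0.8491587727; d2 = 0.7770044242
phi(d1) = 0.2781836300; exp(-qT) = 1.0000000000; exp(-rT) = 0.9985849022
Vega = S * exp(-qT) * phi(d1) * sqrt(T) = 25.3400 * 1.0000000000 * 0.2781836300 * 0.2886173938 = 2.034514

Answer: Vega = 2.034514


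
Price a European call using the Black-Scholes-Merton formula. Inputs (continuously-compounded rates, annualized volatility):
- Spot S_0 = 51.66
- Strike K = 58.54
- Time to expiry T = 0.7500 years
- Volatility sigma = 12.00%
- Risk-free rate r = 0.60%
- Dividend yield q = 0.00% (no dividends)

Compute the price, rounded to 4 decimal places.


Answer: Price = 0.3469

Derivation:
d1 = (ln(S/K) + (r - q + 0.5*sigma^2) * T) / (sigma * sqrt(T)) = -1.10780520
d2 = d1 - sigma * sqrt(T) = -1.21172825
exp(-rT) = 0.99551011; exp(-qT) = 1.00000000
C = S_0 * exp(-qT) * N(d1) - K * exp(-rT) * N(d2)
N(d1) = 0.13397298; N(d2) = 0.11280821
C = 51.6600 * 1.00000000 * 0.13397298 - 58.5400 * 0.99551011 * 0.11280821 = 0.3469
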